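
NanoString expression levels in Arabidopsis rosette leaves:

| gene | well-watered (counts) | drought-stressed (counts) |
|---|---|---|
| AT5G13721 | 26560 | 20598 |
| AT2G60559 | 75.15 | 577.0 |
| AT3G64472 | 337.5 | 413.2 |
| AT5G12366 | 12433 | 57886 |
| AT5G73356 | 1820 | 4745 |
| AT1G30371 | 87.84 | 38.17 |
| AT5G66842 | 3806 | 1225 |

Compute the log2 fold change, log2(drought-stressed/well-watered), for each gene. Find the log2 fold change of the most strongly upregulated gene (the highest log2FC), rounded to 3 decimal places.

log2(20598/26560) = -0.367  (AT5G13721)
log2(577.0/75.15) = 2.941  (AT2G60559)
log2(413.2/337.5) = 0.292  (AT3G64472)
log2(57886/12433) = 2.219  (AT5G12366)
log2(4745/1820) = 1.382  (AT5G73356)
log2(38.17/87.84) = -1.202  (AT1G30371)
log2(1225/3806) = -1.635  (AT5G66842)
AT2G60559 is most strongly upregulated.

2.941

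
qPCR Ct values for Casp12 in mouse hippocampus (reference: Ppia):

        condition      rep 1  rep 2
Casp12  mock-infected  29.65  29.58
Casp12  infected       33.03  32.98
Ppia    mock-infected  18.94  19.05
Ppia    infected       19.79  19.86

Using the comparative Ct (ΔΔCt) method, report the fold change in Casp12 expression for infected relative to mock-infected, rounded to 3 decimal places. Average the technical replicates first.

Mean Ct: Casp12 mock-infected 29.615; Casp12 infected 33.005; Ppia mock-infected 18.995; Ppia infected 19.825
ΔCt(mock-infected) = 29.615 − 18.995 = 10.620
ΔCt(infected) = 33.005 − 19.825 = 13.180
ΔΔCt = 13.180 − 10.620 = 2.560
Fold change = 2^(−2.560) = 0.1696

0.170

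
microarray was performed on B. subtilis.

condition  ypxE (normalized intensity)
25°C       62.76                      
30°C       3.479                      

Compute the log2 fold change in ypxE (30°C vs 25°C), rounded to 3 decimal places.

Fold change = 3.479 / 62.76 = 0.0554
log2(0.0554) = -4.1731

-4.173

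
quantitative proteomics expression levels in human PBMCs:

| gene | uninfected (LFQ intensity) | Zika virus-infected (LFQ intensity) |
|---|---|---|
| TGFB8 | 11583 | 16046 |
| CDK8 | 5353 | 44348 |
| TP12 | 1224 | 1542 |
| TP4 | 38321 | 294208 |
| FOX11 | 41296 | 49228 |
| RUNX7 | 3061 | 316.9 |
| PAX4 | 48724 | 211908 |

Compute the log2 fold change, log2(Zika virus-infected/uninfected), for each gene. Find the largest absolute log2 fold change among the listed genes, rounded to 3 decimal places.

log2(16046/11583) = 0.470  (TGFB8)
log2(44348/5353) = 3.050  (CDK8)
log2(1542/1224) = 0.333  (TP12)
log2(294208/38321) = 2.941  (TP4)
log2(49228/41296) = 0.253  (FOX11)
log2(316.9/3061) = -3.272  (RUNX7)
log2(211908/48724) = 2.121  (PAX4)
The largest magnitude belongs to RUNX7.

3.272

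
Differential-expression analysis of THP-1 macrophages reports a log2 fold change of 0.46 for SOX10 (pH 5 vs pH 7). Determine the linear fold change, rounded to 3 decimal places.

Fold change = 2^(0.46) = 1.3755

1.376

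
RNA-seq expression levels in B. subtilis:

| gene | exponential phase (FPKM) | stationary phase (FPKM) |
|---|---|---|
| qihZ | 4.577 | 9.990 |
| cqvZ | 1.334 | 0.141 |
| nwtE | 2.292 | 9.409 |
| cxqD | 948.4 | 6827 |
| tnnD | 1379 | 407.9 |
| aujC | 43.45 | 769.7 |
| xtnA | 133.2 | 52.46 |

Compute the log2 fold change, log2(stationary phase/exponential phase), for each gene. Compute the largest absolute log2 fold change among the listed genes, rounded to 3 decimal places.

4.147

log2(9.990/4.577) = 1.126  (qihZ)
log2(0.141/1.334) = -3.242  (cqvZ)
log2(9.409/2.292) = 2.037  (nwtE)
log2(6827/948.4) = 2.848  (cxqD)
log2(407.9/1379) = -1.757  (tnnD)
log2(769.7/43.45) = 4.147  (aujC)
log2(52.46/133.2) = -1.344  (xtnA)
The largest magnitude belongs to aujC.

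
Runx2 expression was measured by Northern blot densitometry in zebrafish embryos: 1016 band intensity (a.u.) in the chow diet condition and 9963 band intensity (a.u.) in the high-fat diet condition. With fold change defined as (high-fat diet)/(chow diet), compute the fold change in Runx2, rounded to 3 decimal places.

9.806

Fold change = 9963 / 1016 = 9.8061
Runx2 is upregulated.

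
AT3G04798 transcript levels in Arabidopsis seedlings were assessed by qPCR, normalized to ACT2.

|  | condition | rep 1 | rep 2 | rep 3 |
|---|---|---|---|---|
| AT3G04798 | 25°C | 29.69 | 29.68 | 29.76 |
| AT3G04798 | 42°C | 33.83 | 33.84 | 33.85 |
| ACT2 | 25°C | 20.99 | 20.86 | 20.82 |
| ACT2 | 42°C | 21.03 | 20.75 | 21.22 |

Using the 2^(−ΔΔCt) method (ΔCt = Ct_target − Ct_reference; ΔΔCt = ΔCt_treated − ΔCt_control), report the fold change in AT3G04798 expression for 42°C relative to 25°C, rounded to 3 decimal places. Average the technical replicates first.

Mean Ct: AT3G04798 25°C 29.710; AT3G04798 42°C 33.840; ACT2 25°C 20.890; ACT2 42°C 21.000
ΔCt(25°C) = 29.710 − 20.890 = 8.820
ΔCt(42°C) = 33.840 − 21.000 = 12.840
ΔΔCt = 12.840 − 8.820 = 4.020
Fold change = 2^(−4.020) = 0.0616

0.062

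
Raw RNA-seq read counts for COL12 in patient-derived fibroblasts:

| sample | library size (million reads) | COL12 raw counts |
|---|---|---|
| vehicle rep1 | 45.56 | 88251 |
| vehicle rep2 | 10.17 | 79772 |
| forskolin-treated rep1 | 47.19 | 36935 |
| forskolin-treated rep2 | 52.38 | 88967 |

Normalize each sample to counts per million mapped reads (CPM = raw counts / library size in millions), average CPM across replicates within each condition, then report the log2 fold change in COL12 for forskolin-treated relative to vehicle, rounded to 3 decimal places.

-1.979

CPM(vehicle rep1) = 88251 / 45.56 = 1937.0281
CPM(vehicle rep2) = 79772 / 10.17 = 7843.8545
CPM(forskolin-treated rep1) = 36935 / 47.19 = 782.6870
CPM(forskolin-treated rep2) = 88967 / 52.38 = 1698.4918
mean CPM(vehicle) = 4890.4413; mean CPM(forskolin-treated) = 1240.5894
Fold change = 1240.5894 / 4890.4413 = 0.25368
log2(0.25368) = -1.9789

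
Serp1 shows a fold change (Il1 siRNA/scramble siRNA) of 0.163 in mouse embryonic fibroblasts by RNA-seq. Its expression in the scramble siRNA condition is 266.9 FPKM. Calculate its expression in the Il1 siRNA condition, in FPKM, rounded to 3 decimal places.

Il1 siRNA expression = 266.9 × 0.163 = 43.505

43.505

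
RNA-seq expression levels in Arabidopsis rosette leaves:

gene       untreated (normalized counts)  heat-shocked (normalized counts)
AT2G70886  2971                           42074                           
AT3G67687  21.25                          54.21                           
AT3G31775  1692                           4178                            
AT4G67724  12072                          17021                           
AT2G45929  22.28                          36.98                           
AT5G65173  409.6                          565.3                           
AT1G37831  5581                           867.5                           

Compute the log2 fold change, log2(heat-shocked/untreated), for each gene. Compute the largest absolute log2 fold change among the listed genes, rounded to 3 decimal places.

3.824

log2(42074/2971) = 3.824  (AT2G70886)
log2(54.21/21.25) = 1.351  (AT3G67687)
log2(4178/1692) = 1.304  (AT3G31775)
log2(17021/12072) = 0.496  (AT4G67724)
log2(36.98/22.28) = 0.731  (AT2G45929)
log2(565.3/409.6) = 0.465  (AT5G65173)
log2(867.5/5581) = -2.686  (AT1G37831)
The largest magnitude belongs to AT2G70886.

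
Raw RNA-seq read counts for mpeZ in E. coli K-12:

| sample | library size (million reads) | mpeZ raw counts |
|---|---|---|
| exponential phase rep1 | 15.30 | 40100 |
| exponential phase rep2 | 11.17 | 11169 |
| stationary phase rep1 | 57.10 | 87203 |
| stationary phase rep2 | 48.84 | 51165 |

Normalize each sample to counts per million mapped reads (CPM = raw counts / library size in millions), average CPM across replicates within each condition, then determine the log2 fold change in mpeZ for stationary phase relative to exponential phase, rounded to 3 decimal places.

-0.492

CPM(exponential phase rep1) = 40100 / 15.30 = 2620.9150
CPM(exponential phase rep2) = 11169 / 11.17 = 999.9105
CPM(stationary phase rep1) = 87203 / 57.10 = 1527.1979
CPM(stationary phase rep2) = 51165 / 48.84 = 1047.6044
mean CPM(exponential phase) = 1810.4128; mean CPM(stationary phase) = 1287.4012
Fold change = 1287.4012 / 1810.4128 = 0.71111
log2(0.71111) = -0.4919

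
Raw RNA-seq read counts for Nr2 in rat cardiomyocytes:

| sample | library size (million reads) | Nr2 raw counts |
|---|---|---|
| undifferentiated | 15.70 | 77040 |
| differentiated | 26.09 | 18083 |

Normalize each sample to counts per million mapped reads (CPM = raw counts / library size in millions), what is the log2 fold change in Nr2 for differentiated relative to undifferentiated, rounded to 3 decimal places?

-2.824

CPM(undifferentiated) = 77040 / 15.70 = 4907.0064
CPM(differentiated) = 18083 / 26.09 = 693.1008
Fold change = 693.1008 / 4907.0064 = 0.14125
log2(0.14125) = -2.8237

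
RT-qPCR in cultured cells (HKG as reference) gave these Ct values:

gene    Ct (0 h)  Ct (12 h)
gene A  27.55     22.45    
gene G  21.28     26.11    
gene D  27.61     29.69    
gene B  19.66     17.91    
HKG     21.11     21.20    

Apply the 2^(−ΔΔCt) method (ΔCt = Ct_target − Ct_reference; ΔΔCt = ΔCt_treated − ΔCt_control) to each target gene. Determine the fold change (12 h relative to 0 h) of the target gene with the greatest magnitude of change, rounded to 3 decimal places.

36.504

gene A: ΔΔCt = (22.45−21.20) − (27.55−21.11) = 1.25 − 6.44 = -5.19; fold change = 2^5.19 = 36.504
gene G: ΔΔCt = (26.11−21.20) − (21.28−21.11) = 4.91 − 0.17 = 4.74; fold change = 2^-4.74 = 0.037
gene D: ΔΔCt = (29.69−21.20) − (27.61−21.11) = 8.49 − 6.50 = 1.99; fold change = 2^-1.99 = 0.252
gene B: ΔΔCt = (17.91−21.20) − (19.66−21.11) = -3.29 − (-1.45) = -1.84; fold change = 2^1.84 = 3.580
gene A has the largest |ΔΔCt| = 5.19.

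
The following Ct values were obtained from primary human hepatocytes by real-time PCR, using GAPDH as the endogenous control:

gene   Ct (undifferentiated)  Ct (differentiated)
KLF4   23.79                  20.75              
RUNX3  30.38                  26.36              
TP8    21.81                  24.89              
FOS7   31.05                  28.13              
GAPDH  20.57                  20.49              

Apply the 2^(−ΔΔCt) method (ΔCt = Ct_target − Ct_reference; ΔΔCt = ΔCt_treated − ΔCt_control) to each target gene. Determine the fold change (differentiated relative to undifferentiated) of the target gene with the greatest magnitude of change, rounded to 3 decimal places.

KLF4: ΔΔCt = (20.75−20.49) − (23.79−20.57) = 0.26 − 3.22 = -2.96; fold change = 2^2.96 = 7.781
RUNX3: ΔΔCt = (26.36−20.49) − (30.38−20.57) = 5.87 − 9.81 = -3.94; fold change = 2^3.94 = 15.348
TP8: ΔΔCt = (24.89−20.49) − (21.81−20.57) = 4.40 − 1.24 = 3.16; fold change = 2^-3.16 = 0.112
FOS7: ΔΔCt = (28.13−20.49) − (31.05−20.57) = 7.64 − 10.48 = -2.84; fold change = 2^2.84 = 7.160
RUNX3 has the largest |ΔΔCt| = 3.94.

15.348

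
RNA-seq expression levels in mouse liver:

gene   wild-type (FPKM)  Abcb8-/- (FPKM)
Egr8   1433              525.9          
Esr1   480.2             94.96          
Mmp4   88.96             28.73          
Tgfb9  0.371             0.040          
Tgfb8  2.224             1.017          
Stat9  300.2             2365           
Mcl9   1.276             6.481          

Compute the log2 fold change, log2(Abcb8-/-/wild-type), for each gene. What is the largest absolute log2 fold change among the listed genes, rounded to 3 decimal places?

3.213

log2(525.9/1433) = -1.446  (Egr8)
log2(94.96/480.2) = -2.338  (Esr1)
log2(28.73/88.96) = -1.631  (Mmp4)
log2(0.040/0.371) = -3.213  (Tgfb9)
log2(1.017/2.224) = -1.129  (Tgfb8)
log2(2365/300.2) = 2.978  (Stat9)
log2(6.481/1.276) = 2.345  (Mcl9)
The largest magnitude belongs to Tgfb9.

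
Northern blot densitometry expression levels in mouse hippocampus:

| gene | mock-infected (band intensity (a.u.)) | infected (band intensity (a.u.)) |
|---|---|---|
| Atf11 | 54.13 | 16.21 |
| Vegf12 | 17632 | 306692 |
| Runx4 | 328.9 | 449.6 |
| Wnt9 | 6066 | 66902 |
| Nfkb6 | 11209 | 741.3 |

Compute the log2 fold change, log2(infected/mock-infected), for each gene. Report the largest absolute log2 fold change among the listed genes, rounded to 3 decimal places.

4.121

log2(16.21/54.13) = -1.740  (Atf11)
log2(306692/17632) = 4.121  (Vegf12)
log2(449.6/328.9) = 0.451  (Runx4)
log2(66902/6066) = 3.463  (Wnt9)
log2(741.3/11209) = -3.918  (Nfkb6)
The largest magnitude belongs to Vegf12.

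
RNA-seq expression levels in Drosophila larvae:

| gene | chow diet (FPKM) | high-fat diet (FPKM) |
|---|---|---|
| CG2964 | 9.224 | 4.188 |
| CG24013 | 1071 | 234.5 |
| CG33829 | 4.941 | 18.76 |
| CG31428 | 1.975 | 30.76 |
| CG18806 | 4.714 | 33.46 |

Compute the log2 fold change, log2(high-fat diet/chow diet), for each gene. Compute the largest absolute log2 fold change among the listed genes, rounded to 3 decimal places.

log2(4.188/9.224) = -1.139  (CG2964)
log2(234.5/1071) = -2.191  (CG24013)
log2(18.76/4.941) = 1.925  (CG33829)
log2(30.76/1.975) = 3.961  (CG31428)
log2(33.46/4.714) = 2.827  (CG18806)
The largest magnitude belongs to CG31428.

3.961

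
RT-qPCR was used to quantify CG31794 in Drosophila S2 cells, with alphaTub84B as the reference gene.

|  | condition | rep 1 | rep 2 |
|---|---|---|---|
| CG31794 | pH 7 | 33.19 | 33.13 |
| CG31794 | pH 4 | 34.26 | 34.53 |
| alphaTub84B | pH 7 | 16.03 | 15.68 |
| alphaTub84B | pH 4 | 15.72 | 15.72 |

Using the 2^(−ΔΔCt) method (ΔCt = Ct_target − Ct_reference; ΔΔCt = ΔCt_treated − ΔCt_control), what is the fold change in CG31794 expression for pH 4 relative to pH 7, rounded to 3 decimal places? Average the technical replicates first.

Mean Ct: CG31794 pH 7 33.160; CG31794 pH 4 34.395; alphaTub84B pH 7 15.855; alphaTub84B pH 4 15.720
ΔCt(pH 7) = 33.160 − 15.855 = 17.305
ΔCt(pH 4) = 34.395 − 15.720 = 18.675
ΔΔCt = 18.675 − 17.305 = 1.370
Fold change = 2^(−1.370) = 0.3869

0.387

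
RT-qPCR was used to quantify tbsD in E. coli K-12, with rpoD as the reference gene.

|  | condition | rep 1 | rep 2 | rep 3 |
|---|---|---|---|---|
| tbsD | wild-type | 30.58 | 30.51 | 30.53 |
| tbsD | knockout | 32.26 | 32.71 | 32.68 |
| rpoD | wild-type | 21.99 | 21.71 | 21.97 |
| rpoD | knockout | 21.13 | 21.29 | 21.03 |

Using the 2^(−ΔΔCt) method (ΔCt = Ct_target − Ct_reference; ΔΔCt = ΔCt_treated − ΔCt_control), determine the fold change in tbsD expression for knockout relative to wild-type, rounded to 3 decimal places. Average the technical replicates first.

0.149

Mean Ct: tbsD wild-type 30.540; tbsD knockout 32.550; rpoD wild-type 21.890; rpoD knockout 21.150
ΔCt(wild-type) = 30.540 − 21.890 = 8.650
ΔCt(knockout) = 32.550 − 21.150 = 11.400
ΔΔCt = 11.400 − 8.650 = 2.750
Fold change = 2^(−2.750) = 0.1487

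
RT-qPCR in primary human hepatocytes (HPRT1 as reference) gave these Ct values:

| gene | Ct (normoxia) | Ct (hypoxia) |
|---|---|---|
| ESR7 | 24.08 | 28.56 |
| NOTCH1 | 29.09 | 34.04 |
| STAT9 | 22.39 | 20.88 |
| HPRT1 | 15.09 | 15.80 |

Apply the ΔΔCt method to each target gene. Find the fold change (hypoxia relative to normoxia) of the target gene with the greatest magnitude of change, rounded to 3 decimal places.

0.053

ESR7: ΔΔCt = (28.56−15.80) − (24.08−15.09) = 12.76 − 8.99 = 3.77; fold change = 2^-3.77 = 0.073
NOTCH1: ΔΔCt = (34.04−15.80) − (29.09−15.09) = 18.24 − 14.00 = 4.24; fold change = 2^-4.24 = 0.053
STAT9: ΔΔCt = (20.88−15.80) − (22.39−15.09) = 5.08 − 7.30 = -2.22; fold change = 2^2.22 = 4.659
NOTCH1 has the largest |ΔΔCt| = 4.24.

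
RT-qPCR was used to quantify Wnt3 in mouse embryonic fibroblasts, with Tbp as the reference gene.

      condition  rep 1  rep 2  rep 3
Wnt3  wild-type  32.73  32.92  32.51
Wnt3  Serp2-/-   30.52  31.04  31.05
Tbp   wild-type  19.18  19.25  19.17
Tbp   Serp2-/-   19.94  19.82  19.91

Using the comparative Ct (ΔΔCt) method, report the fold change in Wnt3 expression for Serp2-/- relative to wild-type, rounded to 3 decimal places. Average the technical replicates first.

Mean Ct: Wnt3 wild-type 32.720; Wnt3 Serp2-/- 30.870; Tbp wild-type 19.200; Tbp Serp2-/- 19.890
ΔCt(wild-type) = 32.720 − 19.200 = 13.520
ΔCt(Serp2-/-) = 30.870 − 19.890 = 10.980
ΔΔCt = 10.980 − 13.520 = -2.540
Fold change = 2^(−(-2.540)) = 2^2.540 = 5.8159

5.816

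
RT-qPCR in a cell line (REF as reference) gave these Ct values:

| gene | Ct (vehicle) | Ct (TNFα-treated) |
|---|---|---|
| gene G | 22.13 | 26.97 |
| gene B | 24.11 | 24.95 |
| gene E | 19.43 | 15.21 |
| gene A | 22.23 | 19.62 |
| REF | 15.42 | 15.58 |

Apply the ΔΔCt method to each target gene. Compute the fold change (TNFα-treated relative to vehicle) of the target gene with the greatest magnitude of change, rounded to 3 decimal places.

0.039

gene G: ΔΔCt = (26.97−15.58) − (22.13−15.42) = 11.39 − 6.71 = 4.68; fold change = 2^-4.68 = 0.039
gene B: ΔΔCt = (24.95−15.58) − (24.11−15.42) = 9.37 − 8.69 = 0.68; fold change = 2^-0.68 = 0.624
gene E: ΔΔCt = (15.21−15.58) − (19.43−15.42) = -0.37 − 4.01 = -4.38; fold change = 2^4.38 = 20.821
gene A: ΔΔCt = (19.62−15.58) − (22.23−15.42) = 4.04 − 6.81 = -2.77; fold change = 2^2.77 = 6.821
gene G has the largest |ΔΔCt| = 4.68.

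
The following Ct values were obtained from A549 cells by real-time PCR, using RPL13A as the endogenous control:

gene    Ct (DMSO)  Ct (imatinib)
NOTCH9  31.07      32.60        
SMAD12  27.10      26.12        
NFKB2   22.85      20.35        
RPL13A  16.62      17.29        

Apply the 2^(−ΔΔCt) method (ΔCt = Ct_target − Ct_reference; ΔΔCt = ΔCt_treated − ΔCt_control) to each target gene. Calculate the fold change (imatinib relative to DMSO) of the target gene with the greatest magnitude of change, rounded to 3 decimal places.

NOTCH9: ΔΔCt = (32.60−17.29) − (31.07−16.62) = 15.31 − 14.45 = 0.86; fold change = 2^-0.86 = 0.551
SMAD12: ΔΔCt = (26.12−17.29) − (27.10−16.62) = 8.83 − 10.48 = -1.65; fold change = 2^1.65 = 3.138
NFKB2: ΔΔCt = (20.35−17.29) − (22.85−16.62) = 3.06 − 6.23 = -3.17; fold change = 2^3.17 = 9.000
NFKB2 has the largest |ΔΔCt| = 3.17.

9.000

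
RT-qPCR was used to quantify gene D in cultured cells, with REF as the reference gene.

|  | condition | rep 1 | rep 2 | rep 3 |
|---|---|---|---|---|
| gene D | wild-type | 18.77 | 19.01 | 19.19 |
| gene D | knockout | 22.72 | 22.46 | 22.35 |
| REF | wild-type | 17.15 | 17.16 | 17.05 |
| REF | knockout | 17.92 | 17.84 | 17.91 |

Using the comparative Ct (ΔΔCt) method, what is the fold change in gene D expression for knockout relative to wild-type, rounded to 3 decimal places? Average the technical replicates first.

0.149

Mean Ct: gene D wild-type 18.990; gene D knockout 22.510; REF wild-type 17.120; REF knockout 17.890
ΔCt(wild-type) = 18.990 − 17.120 = 1.870
ΔCt(knockout) = 22.510 − 17.890 = 4.620
ΔΔCt = 4.620 − 1.870 = 2.750
Fold change = 2^(−2.750) = 0.1487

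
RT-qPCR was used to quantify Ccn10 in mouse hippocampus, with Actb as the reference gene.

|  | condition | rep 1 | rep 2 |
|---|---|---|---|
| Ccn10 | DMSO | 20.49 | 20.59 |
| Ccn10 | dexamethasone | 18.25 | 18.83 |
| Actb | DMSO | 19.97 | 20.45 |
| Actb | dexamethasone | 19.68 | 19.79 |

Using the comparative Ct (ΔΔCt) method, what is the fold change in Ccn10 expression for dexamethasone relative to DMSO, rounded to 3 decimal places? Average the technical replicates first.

2.878

Mean Ct: Ccn10 DMSO 20.540; Ccn10 dexamethasone 18.540; Actb DMSO 20.210; Actb dexamethasone 19.735
ΔCt(DMSO) = 20.540 − 20.210 = 0.330
ΔCt(dexamethasone) = 18.540 − 19.735 = -1.195
ΔΔCt = -1.195 − 0.330 = -1.525
Fold change = 2^(−(-1.525)) = 2^1.525 = 2.8779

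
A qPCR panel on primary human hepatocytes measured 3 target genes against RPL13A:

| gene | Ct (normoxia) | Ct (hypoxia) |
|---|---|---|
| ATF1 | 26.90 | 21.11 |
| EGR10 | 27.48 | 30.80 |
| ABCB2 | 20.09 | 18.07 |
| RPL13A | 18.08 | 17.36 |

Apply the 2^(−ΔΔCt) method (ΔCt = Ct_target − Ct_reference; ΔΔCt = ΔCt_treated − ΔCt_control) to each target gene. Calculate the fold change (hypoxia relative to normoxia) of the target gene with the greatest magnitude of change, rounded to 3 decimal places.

33.591

ATF1: ΔΔCt = (21.11−17.36) − (26.90−18.08) = 3.75 − 8.82 = -5.07; fold change = 2^5.07 = 33.591
EGR10: ΔΔCt = (30.80−17.36) − (27.48−18.08) = 13.44 − 9.40 = 4.04; fold change = 2^-4.04 = 0.061
ABCB2: ΔΔCt = (18.07−17.36) − (20.09−18.08) = 0.71 − 2.01 = -1.30; fold change = 2^1.30 = 2.462
ATF1 has the largest |ΔΔCt| = 5.07.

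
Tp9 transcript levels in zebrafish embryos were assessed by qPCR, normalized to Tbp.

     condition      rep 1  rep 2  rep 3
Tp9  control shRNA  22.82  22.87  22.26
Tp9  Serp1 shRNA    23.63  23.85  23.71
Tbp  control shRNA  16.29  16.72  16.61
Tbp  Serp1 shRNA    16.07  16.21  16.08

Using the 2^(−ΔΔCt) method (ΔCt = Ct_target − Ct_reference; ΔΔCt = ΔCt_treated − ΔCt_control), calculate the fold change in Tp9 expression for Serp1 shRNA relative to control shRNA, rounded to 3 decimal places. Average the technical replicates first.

0.354

Mean Ct: Tp9 control shRNA 22.650; Tp9 Serp1 shRNA 23.730; Tbp control shRNA 16.540; Tbp Serp1 shRNA 16.120
ΔCt(control shRNA) = 22.650 − 16.540 = 6.110
ΔCt(Serp1 shRNA) = 23.730 − 16.120 = 7.610
ΔΔCt = 7.610 − 6.110 = 1.500
Fold change = 2^(−1.500) = 0.3536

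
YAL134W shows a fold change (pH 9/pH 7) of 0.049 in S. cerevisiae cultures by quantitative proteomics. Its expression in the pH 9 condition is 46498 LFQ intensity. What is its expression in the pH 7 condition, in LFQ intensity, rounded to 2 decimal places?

pH 7 expression = 46498 / 0.049 = 948938.78

948938.78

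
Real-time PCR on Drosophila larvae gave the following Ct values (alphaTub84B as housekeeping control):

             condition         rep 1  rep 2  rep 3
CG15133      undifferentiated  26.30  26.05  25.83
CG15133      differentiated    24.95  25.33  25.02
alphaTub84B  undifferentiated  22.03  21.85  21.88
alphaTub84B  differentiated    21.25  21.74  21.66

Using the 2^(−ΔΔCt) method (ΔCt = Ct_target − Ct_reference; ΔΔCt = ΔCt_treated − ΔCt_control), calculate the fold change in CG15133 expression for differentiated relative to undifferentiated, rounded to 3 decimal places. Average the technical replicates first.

Mean Ct: CG15133 undifferentiated 26.060; CG15133 differentiated 25.100; alphaTub84B undifferentiated 21.920; alphaTub84B differentiated 21.550
ΔCt(undifferentiated) = 26.060 − 21.920 = 4.140
ΔCt(differentiated) = 25.100 − 21.550 = 3.550
ΔΔCt = 3.550 − 4.140 = -0.590
Fold change = 2^(−(-0.590)) = 2^0.590 = 1.5052

1.505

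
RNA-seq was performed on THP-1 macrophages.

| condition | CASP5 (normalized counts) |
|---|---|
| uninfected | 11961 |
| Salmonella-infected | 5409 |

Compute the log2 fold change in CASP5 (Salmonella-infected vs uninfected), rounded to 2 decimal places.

-1.14

Fold change = 5409 / 11961 = 0.4522
log2(0.4522) = -1.145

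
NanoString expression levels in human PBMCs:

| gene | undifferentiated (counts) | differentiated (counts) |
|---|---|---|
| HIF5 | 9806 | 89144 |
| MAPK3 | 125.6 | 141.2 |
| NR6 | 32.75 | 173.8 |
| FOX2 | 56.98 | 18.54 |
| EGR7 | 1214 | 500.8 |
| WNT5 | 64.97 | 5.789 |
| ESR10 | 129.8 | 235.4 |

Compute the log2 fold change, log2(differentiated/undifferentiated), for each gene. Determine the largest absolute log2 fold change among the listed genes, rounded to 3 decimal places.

log2(89144/9806) = 3.184  (HIF5)
log2(141.2/125.6) = 0.169  (MAPK3)
log2(173.8/32.75) = 2.408  (NR6)
log2(18.54/56.98) = -1.620  (FOX2)
log2(500.8/1214) = -1.277  (EGR7)
log2(5.789/64.97) = -3.488  (WNT5)
log2(235.4/129.8) = 0.859  (ESR10)
The largest magnitude belongs to WNT5.

3.488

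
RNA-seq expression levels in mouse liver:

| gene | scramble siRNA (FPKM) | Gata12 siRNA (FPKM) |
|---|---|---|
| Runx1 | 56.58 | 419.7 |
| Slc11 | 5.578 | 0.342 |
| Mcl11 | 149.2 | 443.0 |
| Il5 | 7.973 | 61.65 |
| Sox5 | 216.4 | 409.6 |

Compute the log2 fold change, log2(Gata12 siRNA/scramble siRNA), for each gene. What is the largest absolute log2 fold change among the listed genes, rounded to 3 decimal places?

log2(419.7/56.58) = 2.891  (Runx1)
log2(0.342/5.578) = -4.028  (Slc11)
log2(443.0/149.2) = 1.570  (Mcl11)
log2(61.65/7.973) = 2.951  (Il5)
log2(409.6/216.4) = 0.921  (Sox5)
The largest magnitude belongs to Slc11.

4.028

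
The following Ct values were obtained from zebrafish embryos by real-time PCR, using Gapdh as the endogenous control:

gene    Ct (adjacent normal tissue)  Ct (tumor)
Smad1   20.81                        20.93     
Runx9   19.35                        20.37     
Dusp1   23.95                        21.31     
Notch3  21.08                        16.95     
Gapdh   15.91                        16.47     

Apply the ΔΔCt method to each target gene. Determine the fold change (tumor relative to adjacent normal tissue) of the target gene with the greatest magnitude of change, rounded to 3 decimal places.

25.813

Smad1: ΔΔCt = (20.93−16.47) − (20.81−15.91) = 4.46 − 4.90 = -0.44; fold change = 2^0.44 = 1.357
Runx9: ΔΔCt = (20.37−16.47) − (19.35−15.91) = 3.90 − 3.44 = 0.46; fold change = 2^-0.46 = 0.727
Dusp1: ΔΔCt = (21.31−16.47) − (23.95−15.91) = 4.84 − 8.04 = -3.20; fold change = 2^3.20 = 9.190
Notch3: ΔΔCt = (16.95−16.47) − (21.08−15.91) = 0.48 − 5.17 = -4.69; fold change = 2^4.69 = 25.813
Notch3 has the largest |ΔΔCt| = 4.69.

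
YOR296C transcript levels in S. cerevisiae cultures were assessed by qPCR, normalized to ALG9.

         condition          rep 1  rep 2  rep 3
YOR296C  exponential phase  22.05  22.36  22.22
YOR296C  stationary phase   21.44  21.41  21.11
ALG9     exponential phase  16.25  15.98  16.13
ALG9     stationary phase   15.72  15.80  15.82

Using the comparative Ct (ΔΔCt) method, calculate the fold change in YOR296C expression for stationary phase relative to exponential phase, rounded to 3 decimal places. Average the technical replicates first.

Mean Ct: YOR296C exponential phase 22.210; YOR296C stationary phase 21.320; ALG9 exponential phase 16.120; ALG9 stationary phase 15.780
ΔCt(exponential phase) = 22.210 − 16.120 = 6.090
ΔCt(stationary phase) = 21.320 − 15.780 = 5.540
ΔΔCt = 5.540 − 6.090 = -0.550
Fold change = 2^(−(-0.550)) = 2^0.550 = 1.4641

1.464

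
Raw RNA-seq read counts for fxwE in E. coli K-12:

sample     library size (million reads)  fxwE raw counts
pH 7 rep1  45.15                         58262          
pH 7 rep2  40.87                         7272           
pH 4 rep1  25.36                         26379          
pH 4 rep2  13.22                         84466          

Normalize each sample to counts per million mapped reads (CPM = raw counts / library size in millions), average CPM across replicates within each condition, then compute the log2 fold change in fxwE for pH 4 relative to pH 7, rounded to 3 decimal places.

CPM(pH 7 rep1) = 58262 / 45.15 = 1290.4097
CPM(pH 7 rep2) = 7272 / 40.87 = 177.9300
CPM(pH 4 rep1) = 26379 / 25.36 = 1040.1814
CPM(pH 4 rep2) = 84466 / 13.22 = 6389.2587
mean CPM(pH 7) = 734.1699; mean CPM(pH 4) = 3714.7200
Fold change = 3714.7200 / 734.1699 = 5.05976
log2(5.05976) = 2.3391

2.339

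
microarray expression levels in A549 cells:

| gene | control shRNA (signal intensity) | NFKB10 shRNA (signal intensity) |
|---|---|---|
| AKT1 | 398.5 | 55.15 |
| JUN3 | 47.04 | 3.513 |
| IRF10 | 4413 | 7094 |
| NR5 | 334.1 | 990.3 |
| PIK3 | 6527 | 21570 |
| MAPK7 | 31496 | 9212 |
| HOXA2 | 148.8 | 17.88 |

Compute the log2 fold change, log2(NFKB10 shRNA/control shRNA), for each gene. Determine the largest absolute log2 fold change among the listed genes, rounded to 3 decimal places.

3.743

log2(55.15/398.5) = -2.853  (AKT1)
log2(3.513/47.04) = -3.743  (JUN3)
log2(7094/4413) = 0.685  (IRF10)
log2(990.3/334.1) = 1.568  (NR5)
log2(21570/6527) = 1.725  (PIK3)
log2(9212/31496) = -1.774  (MAPK7)
log2(17.88/148.8) = -3.057  (HOXA2)
The largest magnitude belongs to JUN3.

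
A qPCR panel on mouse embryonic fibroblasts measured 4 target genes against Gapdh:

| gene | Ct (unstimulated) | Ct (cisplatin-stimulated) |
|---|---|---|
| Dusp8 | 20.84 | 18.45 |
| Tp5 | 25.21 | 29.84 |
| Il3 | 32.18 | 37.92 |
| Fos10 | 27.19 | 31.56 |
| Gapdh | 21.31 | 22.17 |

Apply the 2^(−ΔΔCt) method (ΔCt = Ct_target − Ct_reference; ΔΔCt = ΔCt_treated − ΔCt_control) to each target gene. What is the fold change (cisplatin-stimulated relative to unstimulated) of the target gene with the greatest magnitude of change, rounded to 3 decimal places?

Dusp8: ΔΔCt = (18.45−22.17) − (20.84−21.31) = -3.72 − (-0.47) = -3.25; fold change = 2^3.25 = 9.514
Tp5: ΔΔCt = (29.84−22.17) − (25.21−21.31) = 7.67 − 3.90 = 3.77; fold change = 2^-3.77 = 0.073
Il3: ΔΔCt = (37.92−22.17) − (32.18−21.31) = 15.75 − 10.87 = 4.88; fold change = 2^-4.88 = 0.034
Fos10: ΔΔCt = (31.56−22.17) − (27.19−21.31) = 9.39 − 5.88 = 3.51; fold change = 2^-3.51 = 0.088
Il3 has the largest |ΔΔCt| = 4.88.

0.034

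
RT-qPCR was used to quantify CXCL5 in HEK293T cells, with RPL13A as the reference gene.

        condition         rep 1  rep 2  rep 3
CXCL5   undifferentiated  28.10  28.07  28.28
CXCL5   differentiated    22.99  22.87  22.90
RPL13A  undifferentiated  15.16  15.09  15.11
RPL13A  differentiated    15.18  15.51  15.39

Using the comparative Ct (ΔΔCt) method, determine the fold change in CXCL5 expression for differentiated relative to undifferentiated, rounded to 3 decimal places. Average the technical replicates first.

Mean Ct: CXCL5 undifferentiated 28.150; CXCL5 differentiated 22.920; RPL13A undifferentiated 15.120; RPL13A differentiated 15.360
ΔCt(undifferentiated) = 28.150 − 15.120 = 13.030
ΔCt(differentiated) = 22.920 − 15.360 = 7.560
ΔΔCt = 7.560 − 13.030 = -5.470
Fold change = 2^(−(-5.470)) = 2^5.470 = 44.3235

44.324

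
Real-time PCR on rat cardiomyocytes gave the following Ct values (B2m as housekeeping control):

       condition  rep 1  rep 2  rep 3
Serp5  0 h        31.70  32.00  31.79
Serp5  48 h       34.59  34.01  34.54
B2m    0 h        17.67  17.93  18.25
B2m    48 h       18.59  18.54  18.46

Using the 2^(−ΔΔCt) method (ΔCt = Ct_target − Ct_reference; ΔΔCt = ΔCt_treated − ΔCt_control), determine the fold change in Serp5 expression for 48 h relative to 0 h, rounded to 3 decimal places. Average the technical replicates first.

0.255

Mean Ct: Serp5 0 h 31.830; Serp5 48 h 34.380; B2m 0 h 17.950; B2m 48 h 18.530
ΔCt(0 h) = 31.830 − 17.950 = 13.880
ΔCt(48 h) = 34.380 − 18.530 = 15.850
ΔΔCt = 15.850 − 13.880 = 1.970
Fold change = 2^(−1.970) = 0.2553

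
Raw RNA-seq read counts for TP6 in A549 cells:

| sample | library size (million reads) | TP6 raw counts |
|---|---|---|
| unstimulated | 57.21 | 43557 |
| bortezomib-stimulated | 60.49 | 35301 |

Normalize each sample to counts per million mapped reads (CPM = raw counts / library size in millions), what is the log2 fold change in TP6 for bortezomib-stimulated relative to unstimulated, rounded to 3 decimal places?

CPM(unstimulated) = 43557 / 57.21 = 761.3529
CPM(bortezomib-stimulated) = 35301 / 60.49 = 583.5841
Fold change = 583.5841 / 761.3529 = 0.76651
log2(0.76651) = -0.3836

-0.384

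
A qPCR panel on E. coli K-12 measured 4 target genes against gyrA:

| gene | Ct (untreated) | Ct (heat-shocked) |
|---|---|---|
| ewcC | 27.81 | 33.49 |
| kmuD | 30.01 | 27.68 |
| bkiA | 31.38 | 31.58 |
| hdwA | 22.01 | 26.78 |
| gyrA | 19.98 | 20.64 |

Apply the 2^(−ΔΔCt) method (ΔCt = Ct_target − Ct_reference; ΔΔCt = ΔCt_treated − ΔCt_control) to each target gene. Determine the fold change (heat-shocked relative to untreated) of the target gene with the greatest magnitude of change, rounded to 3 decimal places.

0.031

ewcC: ΔΔCt = (33.49−20.64) − (27.81−19.98) = 12.85 − 7.83 = 5.02; fold change = 2^-5.02 = 0.031
kmuD: ΔΔCt = (27.68−20.64) − (30.01−19.98) = 7.04 − 10.03 = -2.99; fold change = 2^2.99 = 7.945
bkiA: ΔΔCt = (31.58−20.64) − (31.38−19.98) = 10.94 − 11.40 = -0.46; fold change = 2^0.46 = 1.376
hdwA: ΔΔCt = (26.78−20.64) − (22.01−19.98) = 6.14 − 2.03 = 4.11; fold change = 2^-4.11 = 0.058
ewcC has the largest |ΔΔCt| = 5.02.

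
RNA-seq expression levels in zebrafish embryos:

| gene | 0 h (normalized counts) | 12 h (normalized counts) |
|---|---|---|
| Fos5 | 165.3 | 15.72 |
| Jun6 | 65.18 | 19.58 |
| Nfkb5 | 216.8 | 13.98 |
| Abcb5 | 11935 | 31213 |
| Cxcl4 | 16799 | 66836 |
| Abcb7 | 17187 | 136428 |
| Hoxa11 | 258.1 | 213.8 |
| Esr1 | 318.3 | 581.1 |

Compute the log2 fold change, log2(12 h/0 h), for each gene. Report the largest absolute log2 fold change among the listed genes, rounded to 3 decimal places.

log2(15.72/165.3) = -3.394  (Fos5)
log2(19.58/65.18) = -1.735  (Jun6)
log2(13.98/216.8) = -3.955  (Nfkb5)
log2(31213/11935) = 1.387  (Abcb5)
log2(66836/16799) = 1.992  (Cxcl4)
log2(136428/17187) = 2.989  (Abcb7)
log2(213.8/258.1) = -0.272  (Hoxa11)
log2(581.1/318.3) = 0.868  (Esr1)
The largest magnitude belongs to Nfkb5.

3.955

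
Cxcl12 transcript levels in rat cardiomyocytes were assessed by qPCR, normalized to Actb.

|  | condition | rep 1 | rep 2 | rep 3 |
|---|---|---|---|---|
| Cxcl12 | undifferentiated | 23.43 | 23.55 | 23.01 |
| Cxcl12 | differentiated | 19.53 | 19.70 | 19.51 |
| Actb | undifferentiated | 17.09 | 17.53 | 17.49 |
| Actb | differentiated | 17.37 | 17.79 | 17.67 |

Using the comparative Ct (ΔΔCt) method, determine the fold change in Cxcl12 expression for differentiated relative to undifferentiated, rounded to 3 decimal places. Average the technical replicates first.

Mean Ct: Cxcl12 undifferentiated 23.330; Cxcl12 differentiated 19.580; Actb undifferentiated 17.370; Actb differentiated 17.610
ΔCt(undifferentiated) = 23.330 − 17.370 = 5.960
ΔCt(differentiated) = 19.580 − 17.610 = 1.970
ΔΔCt = 1.970 − 5.960 = -3.990
Fold change = 2^(−(-3.990)) = 2^3.990 = 15.8895

15.889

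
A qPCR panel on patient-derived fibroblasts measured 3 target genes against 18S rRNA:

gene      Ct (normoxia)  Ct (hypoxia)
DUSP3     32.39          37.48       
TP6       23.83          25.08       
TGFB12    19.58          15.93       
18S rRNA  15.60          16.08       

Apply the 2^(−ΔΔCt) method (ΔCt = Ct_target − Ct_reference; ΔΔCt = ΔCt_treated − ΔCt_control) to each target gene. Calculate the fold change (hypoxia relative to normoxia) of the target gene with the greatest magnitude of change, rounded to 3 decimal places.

0.041

DUSP3: ΔΔCt = (37.48−16.08) − (32.39−15.60) = 21.40 − 16.79 = 4.61; fold change = 2^-4.61 = 0.041
TP6: ΔΔCt = (25.08−16.08) − (23.83−15.60) = 9.00 − 8.23 = 0.77; fold change = 2^-0.77 = 0.586
TGFB12: ΔΔCt = (15.93−16.08) − (19.58−15.60) = -0.15 − 3.98 = -4.13; fold change = 2^4.13 = 17.509
DUSP3 has the largest |ΔΔCt| = 4.61.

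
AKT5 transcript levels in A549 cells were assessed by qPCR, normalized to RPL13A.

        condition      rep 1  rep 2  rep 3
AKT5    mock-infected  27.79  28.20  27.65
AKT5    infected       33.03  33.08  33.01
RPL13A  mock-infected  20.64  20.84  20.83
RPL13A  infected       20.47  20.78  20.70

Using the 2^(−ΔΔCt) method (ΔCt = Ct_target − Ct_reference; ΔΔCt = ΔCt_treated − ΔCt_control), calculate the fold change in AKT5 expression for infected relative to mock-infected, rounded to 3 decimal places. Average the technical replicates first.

Mean Ct: AKT5 mock-infected 27.880; AKT5 infected 33.040; RPL13A mock-infected 20.770; RPL13A infected 20.650
ΔCt(mock-infected) = 27.880 − 20.770 = 7.110
ΔCt(infected) = 33.040 − 20.650 = 12.390
ΔΔCt = 12.390 − 7.110 = 5.280
Fold change = 2^(−5.280) = 0.0257

0.026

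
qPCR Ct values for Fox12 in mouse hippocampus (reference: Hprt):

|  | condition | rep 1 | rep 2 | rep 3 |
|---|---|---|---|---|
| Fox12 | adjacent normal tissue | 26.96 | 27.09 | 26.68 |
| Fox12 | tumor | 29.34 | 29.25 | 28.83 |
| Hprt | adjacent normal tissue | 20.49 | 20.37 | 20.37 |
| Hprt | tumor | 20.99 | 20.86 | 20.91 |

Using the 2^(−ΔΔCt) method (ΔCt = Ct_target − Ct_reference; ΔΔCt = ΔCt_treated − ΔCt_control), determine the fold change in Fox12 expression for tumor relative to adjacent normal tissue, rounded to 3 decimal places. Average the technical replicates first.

Mean Ct: Fox12 adjacent normal tissue 26.910; Fox12 tumor 29.140; Hprt adjacent normal tissue 20.410; Hprt tumor 20.920
ΔCt(adjacent normal tissue) = 26.910 − 20.410 = 6.500
ΔCt(tumor) = 29.140 − 20.920 = 8.220
ΔΔCt = 8.220 − 6.500 = 1.720
Fold change = 2^(−1.720) = 0.3035

0.304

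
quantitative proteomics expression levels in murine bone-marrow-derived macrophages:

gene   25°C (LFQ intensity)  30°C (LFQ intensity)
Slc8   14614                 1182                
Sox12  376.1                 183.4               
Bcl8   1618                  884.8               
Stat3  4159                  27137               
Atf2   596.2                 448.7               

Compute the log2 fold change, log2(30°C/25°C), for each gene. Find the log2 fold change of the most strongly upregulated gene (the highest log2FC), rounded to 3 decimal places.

log2(1182/14614) = -3.628  (Slc8)
log2(183.4/376.1) = -1.036  (Sox12)
log2(884.8/1618) = -0.871  (Bcl8)
log2(27137/4159) = 2.706  (Stat3)
log2(448.7/596.2) = -0.410  (Atf2)
Stat3 is most strongly upregulated.

2.706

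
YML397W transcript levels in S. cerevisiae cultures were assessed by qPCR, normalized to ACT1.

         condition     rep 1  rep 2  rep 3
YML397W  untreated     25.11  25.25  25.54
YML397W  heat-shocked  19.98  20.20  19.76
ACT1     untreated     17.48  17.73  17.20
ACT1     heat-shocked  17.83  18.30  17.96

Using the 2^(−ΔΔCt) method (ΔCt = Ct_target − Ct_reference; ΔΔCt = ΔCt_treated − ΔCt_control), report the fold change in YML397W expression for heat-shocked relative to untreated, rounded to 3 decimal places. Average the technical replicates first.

58.892

Mean Ct: YML397W untreated 25.300; YML397W heat-shocked 19.980; ACT1 untreated 17.470; ACT1 heat-shocked 18.030
ΔCt(untreated) = 25.300 − 17.470 = 7.830
ΔCt(heat-shocked) = 19.980 − 18.030 = 1.950
ΔΔCt = 1.950 − 7.830 = -5.880
Fold change = 2^(−(-5.880)) = 2^5.880 = 58.8920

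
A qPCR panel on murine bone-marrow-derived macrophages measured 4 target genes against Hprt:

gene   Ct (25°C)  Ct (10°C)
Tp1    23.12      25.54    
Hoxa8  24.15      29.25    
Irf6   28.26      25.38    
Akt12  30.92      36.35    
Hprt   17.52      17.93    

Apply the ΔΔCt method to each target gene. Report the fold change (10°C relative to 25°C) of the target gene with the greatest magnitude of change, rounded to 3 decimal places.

Tp1: ΔΔCt = (25.54−17.93) − (23.12−17.52) = 7.61 − 5.60 = 2.01; fold change = 2^-2.01 = 0.248
Hoxa8: ΔΔCt = (29.25−17.93) − (24.15−17.52) = 11.32 − 6.63 = 4.69; fold change = 2^-4.69 = 0.039
Irf6: ΔΔCt = (25.38−17.93) − (28.26−17.52) = 7.45 − 10.74 = -3.29; fold change = 2^3.29 = 9.781
Akt12: ΔΔCt = (36.35−17.93) − (30.92−17.52) = 18.42 − 13.40 = 5.02; fold change = 2^-5.02 = 0.031
Akt12 has the largest |ΔΔCt| = 5.02.

0.031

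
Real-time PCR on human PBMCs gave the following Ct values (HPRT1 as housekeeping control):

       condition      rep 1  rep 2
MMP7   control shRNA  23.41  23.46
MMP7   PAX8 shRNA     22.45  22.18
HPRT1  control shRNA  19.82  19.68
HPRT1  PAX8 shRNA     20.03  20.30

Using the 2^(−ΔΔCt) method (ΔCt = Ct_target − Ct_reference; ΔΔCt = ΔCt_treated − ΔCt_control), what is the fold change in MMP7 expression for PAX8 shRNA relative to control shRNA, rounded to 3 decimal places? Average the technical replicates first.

2.898

Mean Ct: MMP7 control shRNA 23.435; MMP7 PAX8 shRNA 22.315; HPRT1 control shRNA 19.750; HPRT1 PAX8 shRNA 20.165
ΔCt(control shRNA) = 23.435 − 19.750 = 3.685
ΔCt(PAX8 shRNA) = 22.315 − 20.165 = 2.150
ΔΔCt = 2.150 − 3.685 = -1.535
Fold change = 2^(−(-1.535)) = 2^1.535 = 2.8979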